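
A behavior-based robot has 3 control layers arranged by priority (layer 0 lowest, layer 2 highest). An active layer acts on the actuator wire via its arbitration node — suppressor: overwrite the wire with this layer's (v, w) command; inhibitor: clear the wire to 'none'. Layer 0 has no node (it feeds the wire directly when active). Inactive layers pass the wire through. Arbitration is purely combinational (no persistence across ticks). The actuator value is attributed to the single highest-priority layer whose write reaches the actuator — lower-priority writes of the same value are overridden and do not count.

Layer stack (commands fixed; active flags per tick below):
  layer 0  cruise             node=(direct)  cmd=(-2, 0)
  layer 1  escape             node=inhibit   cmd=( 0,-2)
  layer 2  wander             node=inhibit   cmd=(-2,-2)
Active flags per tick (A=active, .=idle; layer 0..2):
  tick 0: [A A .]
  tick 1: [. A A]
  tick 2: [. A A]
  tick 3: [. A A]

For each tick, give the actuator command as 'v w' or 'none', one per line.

tick 0:
  L0 cruise: active, feeds wire = (-2, 0)
  L1 escape: active, inhibitor → wire = none
  L2 wander: idle → wire stays none
  actuator = none
tick 1:
  L0 cruise: idle → wire = none
  L1 escape: active, inhibitor → wire = none
  L2 wander: active, inhibitor → wire = none
  actuator = none
tick 2:
  L0 cruise: idle → wire = none
  L1 escape: active, inhibitor → wire = none
  L2 wander: active, inhibitor → wire = none
  actuator = none
tick 3:
  L0 cruise: idle → wire = none
  L1 escape: active, inhibitor → wire = none
  L2 wander: active, inhibitor → wire = none
  actuator = none

none
none
none
none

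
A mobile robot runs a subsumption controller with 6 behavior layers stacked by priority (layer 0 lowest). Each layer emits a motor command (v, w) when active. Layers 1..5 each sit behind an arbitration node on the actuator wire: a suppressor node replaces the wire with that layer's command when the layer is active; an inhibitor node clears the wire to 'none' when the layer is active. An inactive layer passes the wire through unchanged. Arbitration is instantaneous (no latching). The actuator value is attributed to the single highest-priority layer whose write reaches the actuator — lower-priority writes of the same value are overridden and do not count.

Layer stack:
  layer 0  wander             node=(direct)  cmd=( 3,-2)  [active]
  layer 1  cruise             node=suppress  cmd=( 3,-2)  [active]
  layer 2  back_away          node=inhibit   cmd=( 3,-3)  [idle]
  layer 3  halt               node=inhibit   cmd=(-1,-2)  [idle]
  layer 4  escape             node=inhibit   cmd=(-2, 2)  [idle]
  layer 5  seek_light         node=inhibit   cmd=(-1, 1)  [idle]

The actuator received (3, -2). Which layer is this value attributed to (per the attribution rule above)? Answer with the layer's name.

layer 0 (wander) active — direct: (3, -2)
layer 1 (cruise) active — suppresses: (3, -2)
layer 2 (back_away) idle — unchanged: (3, -2)
layer 3 (halt) idle — unchanged: (3, -2)
layer 4 (escape) idle — unchanged: (3, -2)
layer 5 (seek_light) idle — unchanged: (3, -2)
→ actuator (3, -2)
last writer: layer 1 = cruise

cruise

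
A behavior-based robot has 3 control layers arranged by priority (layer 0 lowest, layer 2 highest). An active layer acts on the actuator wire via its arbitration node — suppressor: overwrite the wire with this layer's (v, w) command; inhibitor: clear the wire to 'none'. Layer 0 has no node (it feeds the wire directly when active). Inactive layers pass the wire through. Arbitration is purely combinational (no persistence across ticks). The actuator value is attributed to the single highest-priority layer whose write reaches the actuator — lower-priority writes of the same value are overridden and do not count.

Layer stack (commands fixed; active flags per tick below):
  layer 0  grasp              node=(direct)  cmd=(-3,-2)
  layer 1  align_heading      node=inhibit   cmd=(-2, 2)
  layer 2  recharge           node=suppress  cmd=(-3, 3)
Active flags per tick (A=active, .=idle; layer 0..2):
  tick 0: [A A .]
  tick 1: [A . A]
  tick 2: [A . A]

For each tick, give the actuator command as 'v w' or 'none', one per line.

none
-3 3
-3 3

tick 0:
  [0] grasp on; wire := (-3, -2)
  [1] align_heading on (inhibit); wire := none
  [2] recharge off; pass none
  output none
tick 1:
  [0] grasp on; wire := (-3, -2)
  [1] align_heading off; pass (-3, -2)
  [2] recharge on (suppress); wire := (-3, 3)
  output (-3, 3)
tick 2:
  [0] grasp on; wire := (-3, -2)
  [1] align_heading off; pass (-3, -2)
  [2] recharge on (suppress); wire := (-3, 3)
  output (-3, 3)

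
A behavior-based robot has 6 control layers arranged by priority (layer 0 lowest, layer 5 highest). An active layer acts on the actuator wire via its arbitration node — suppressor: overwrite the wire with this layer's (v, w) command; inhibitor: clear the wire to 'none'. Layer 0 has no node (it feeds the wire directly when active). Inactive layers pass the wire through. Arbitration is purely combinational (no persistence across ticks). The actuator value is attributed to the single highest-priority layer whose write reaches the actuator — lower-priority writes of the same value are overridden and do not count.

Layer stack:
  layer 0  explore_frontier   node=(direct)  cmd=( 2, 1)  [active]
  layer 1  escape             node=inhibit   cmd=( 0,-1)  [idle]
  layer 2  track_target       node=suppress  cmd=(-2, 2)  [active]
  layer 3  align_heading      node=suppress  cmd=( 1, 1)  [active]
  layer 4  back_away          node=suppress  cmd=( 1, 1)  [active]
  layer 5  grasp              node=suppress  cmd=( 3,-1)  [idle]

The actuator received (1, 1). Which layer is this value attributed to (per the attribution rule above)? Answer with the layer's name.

[0] explore_frontier on; wire := (2, 1)
[1] escape off; pass (2, 1)
[2] track_target on (suppress); wire := (-2, 2)
[3] align_heading on (suppress); wire := (1, 1)
[4] back_away on (suppress); wire := (1, 1)
[5] grasp off; pass (1, 1)
output (1, 1)
last writer: layer 4 = back_away

back_away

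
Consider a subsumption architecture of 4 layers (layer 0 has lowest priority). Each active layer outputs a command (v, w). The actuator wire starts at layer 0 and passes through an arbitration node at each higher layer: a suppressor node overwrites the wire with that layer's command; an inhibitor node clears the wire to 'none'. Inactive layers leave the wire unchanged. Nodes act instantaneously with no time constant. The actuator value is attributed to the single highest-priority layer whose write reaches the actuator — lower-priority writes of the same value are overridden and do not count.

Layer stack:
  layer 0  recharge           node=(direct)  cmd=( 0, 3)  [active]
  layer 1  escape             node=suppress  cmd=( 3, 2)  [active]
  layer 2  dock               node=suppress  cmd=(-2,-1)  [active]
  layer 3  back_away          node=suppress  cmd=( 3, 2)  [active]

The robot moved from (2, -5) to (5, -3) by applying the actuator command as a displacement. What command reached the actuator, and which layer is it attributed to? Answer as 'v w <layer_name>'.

3 2 back_away

displacement = (5, -3) − (2, -5) = (3, 2)
L0 recharge: active, feeds wire = (0, 3)
L1 escape: active, suppressor → wire = (3, 2)
L2 dock: active, suppressor → wire = (-2, -1)
L3 back_away: active, suppressor → wire = (3, 2)
actuator = (3, 2) — from layer 3 (back_away)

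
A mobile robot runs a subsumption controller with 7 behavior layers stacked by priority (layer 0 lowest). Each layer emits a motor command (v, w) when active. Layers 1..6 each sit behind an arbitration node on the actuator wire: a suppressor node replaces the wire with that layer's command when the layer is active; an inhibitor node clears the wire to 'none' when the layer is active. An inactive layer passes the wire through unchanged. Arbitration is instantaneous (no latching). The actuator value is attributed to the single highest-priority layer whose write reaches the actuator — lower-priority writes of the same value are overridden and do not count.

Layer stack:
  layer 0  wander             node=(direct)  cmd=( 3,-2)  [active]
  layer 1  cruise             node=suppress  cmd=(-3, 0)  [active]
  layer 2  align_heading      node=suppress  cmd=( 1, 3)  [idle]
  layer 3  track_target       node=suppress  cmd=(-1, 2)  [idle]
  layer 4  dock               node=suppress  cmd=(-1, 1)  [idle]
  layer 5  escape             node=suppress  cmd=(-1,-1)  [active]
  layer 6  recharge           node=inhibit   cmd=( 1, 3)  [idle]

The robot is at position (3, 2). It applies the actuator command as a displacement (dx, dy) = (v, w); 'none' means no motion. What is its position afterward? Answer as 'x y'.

layer 0 (wander) active — direct: (3, -2)
layer 1 (cruise) active — suppresses: (-3, 0)
layer 2 (align_heading) idle — unchanged: (-3, 0)
layer 3 (track_target) idle — unchanged: (-3, 0)
layer 4 (dock) idle — unchanged: (-3, 0)
layer 5 (escape) active — suppresses: (-1, -1)
layer 6 (recharge) idle — unchanged: (-1, -1)
→ actuator (-1, -1)
position: (3, 2) + (-1, -1) = (2, 1)

2 1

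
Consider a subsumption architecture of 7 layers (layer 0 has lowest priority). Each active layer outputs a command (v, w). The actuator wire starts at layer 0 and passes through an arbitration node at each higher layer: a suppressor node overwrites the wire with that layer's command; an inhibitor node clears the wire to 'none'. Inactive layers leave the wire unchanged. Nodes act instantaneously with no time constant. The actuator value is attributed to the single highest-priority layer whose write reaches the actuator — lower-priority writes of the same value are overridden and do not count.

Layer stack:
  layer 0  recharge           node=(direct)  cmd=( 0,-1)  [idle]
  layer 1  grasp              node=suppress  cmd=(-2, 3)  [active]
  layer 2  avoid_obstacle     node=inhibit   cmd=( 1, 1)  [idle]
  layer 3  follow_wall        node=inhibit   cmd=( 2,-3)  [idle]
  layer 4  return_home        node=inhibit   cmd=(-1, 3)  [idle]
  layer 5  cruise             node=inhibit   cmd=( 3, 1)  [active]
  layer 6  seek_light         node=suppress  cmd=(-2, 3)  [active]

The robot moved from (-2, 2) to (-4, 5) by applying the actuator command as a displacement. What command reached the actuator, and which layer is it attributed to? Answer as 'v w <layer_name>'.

displacement = (-4, 5) − (-2, 2) = (-2, 3)
layer 0 (recharge) idle — none
layer 1 (grasp) active — suppresses: (-2, 3)
layer 2 (avoid_obstacle) idle — unchanged: (-2, 3)
layer 3 (follow_wall) idle — unchanged: (-2, 3)
layer 4 (return_home) idle — unchanged: (-2, 3)
layer 5 (cruise) active — inhibits: none
layer 6 (seek_light) active — suppresses: (-2, 3)
→ actuator (-2, 3) — from layer 6 (seek_light)

-2 3 seek_light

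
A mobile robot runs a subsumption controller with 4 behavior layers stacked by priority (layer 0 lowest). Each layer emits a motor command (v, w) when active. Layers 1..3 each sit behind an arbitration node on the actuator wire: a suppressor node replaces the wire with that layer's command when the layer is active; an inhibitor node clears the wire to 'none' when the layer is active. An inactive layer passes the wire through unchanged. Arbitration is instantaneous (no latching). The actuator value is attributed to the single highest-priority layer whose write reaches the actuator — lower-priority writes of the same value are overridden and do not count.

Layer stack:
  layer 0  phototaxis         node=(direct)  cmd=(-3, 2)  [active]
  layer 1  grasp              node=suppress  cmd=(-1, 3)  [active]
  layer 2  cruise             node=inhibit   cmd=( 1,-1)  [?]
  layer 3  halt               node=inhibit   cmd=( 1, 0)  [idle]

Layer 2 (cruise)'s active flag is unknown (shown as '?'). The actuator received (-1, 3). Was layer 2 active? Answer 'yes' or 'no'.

no

If layer 2 is active=yes:
  actuator would be none
If layer 2 is active=no:
  actuator would be (-1, 3)
Observed (-1, 3), so layer 2 was idle.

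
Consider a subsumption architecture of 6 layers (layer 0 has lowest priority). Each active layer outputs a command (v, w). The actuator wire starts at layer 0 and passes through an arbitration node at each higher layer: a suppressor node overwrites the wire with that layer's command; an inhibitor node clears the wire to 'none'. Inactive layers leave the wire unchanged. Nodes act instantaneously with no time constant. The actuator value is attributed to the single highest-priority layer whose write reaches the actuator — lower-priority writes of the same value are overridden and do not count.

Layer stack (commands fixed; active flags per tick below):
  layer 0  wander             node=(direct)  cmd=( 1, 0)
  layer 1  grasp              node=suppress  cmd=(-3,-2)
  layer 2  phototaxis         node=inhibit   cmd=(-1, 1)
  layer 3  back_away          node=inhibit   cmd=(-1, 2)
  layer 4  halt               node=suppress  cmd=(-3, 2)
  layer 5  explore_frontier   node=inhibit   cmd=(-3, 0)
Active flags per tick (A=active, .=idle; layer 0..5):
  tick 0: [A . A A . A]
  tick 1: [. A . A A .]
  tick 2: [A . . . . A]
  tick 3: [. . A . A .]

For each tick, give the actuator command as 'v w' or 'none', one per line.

none
-3 2
none
-3 2

tick 0:
  L0 wander: active, feeds wire = (1, 0)
  L1 grasp: idle → wire stays (1, 0)
  L2 phototaxis: active, inhibitor → wire = none
  L3 back_away: active, inhibitor → wire = none
  L4 halt: idle → wire stays none
  L5 explore_frontier: active, inhibitor → wire = none
  actuator = none
tick 1:
  L0 wander: idle → wire = none
  L1 grasp: active, suppressor → wire = (-3, -2)
  L2 phototaxis: idle → wire stays (-3, -2)
  L3 back_away: active, inhibitor → wire = none
  L4 halt: active, suppressor → wire = (-3, 2)
  L5 explore_frontier: idle → wire stays (-3, 2)
  actuator = (-3, 2)
tick 2:
  L0 wander: active, feeds wire = (1, 0)
  L1 grasp: idle → wire stays (1, 0)
  L2 phototaxis: idle → wire stays (1, 0)
  L3 back_away: idle → wire stays (1, 0)
  L4 halt: idle → wire stays (1, 0)
  L5 explore_frontier: active, inhibitor → wire = none
  actuator = none
tick 3:
  L0 wander: idle → wire = none
  L1 grasp: idle → wire stays none
  L2 phototaxis: active, inhibitor → wire = none
  L3 back_away: idle → wire stays none
  L4 halt: active, suppressor → wire = (-3, 2)
  L5 explore_frontier: idle → wire stays (-3, 2)
  actuator = (-3, 2)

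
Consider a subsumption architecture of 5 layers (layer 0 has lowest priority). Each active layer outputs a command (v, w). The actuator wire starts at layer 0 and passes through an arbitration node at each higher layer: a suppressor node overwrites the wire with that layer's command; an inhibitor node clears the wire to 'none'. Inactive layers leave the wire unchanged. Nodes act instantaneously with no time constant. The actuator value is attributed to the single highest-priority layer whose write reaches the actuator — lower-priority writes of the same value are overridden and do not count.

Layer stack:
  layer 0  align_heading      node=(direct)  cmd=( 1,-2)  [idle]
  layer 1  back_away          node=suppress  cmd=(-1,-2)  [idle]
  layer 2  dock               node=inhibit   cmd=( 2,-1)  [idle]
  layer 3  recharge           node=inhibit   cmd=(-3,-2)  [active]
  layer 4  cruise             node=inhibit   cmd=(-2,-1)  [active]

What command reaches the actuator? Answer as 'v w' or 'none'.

layer 0 (align_heading) idle — none
layer 1 (back_away) idle — unchanged: none
layer 2 (dock) idle — unchanged: none
layer 3 (recharge) active — inhibits: none
layer 4 (cruise) active — inhibits: none
→ actuator none

none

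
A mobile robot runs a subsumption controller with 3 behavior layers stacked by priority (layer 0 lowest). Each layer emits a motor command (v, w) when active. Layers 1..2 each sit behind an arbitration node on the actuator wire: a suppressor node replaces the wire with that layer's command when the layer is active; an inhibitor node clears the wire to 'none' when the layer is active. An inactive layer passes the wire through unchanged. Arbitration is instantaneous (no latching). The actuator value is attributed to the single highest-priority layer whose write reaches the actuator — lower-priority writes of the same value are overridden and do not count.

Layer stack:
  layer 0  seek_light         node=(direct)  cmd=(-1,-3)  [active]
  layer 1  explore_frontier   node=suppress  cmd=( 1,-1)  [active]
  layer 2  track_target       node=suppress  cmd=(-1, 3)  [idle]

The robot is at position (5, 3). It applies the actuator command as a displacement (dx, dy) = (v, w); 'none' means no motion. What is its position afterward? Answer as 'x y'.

[0] seek_light on; wire := (-1, -3)
[1] explore_frontier on (suppress); wire := (1, -1)
[2] track_target off; pass (1, -1)
output (1, -1)
position: (5, 3) + (1, -1) = (6, 2)

6 2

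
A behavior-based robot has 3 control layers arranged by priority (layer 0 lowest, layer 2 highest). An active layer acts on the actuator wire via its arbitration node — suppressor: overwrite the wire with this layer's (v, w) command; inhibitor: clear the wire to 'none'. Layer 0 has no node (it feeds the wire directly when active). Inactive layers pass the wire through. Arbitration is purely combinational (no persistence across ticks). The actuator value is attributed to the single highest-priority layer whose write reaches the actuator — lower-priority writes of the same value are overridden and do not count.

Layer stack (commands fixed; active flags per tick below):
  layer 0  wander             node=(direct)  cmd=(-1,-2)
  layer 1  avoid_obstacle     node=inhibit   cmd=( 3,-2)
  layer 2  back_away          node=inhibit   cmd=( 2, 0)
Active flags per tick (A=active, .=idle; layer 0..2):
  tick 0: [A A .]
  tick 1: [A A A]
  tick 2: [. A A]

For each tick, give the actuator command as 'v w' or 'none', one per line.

tick 0:
  L0 wander: active, feeds wire = (-1, -2)
  L1 avoid_obstacle: active, inhibitor → wire = none
  L2 back_away: idle → wire stays none
  actuator = none
tick 1:
  L0 wander: active, feeds wire = (-1, -2)
  L1 avoid_obstacle: active, inhibitor → wire = none
  L2 back_away: active, inhibitor → wire = none
  actuator = none
tick 2:
  L0 wander: idle → wire = none
  L1 avoid_obstacle: active, inhibitor → wire = none
  L2 back_away: active, inhibitor → wire = none
  actuator = none

none
none
none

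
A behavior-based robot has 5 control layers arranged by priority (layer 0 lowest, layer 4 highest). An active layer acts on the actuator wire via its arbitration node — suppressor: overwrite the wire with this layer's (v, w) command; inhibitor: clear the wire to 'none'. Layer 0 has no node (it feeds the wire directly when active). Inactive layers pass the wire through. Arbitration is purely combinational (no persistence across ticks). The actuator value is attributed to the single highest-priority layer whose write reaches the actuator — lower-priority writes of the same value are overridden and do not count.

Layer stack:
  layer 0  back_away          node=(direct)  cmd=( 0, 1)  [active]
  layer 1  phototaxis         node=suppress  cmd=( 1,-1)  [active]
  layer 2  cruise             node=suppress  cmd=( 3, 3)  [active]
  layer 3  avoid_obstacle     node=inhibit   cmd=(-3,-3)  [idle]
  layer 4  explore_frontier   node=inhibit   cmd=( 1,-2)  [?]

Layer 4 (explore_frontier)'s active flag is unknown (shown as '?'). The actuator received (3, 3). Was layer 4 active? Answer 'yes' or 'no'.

If layer 4 is active=yes:
  actuator would be none
If layer 4 is active=no:
  actuator would be (3, 3)
Observed (3, 3), so layer 4 was idle.

no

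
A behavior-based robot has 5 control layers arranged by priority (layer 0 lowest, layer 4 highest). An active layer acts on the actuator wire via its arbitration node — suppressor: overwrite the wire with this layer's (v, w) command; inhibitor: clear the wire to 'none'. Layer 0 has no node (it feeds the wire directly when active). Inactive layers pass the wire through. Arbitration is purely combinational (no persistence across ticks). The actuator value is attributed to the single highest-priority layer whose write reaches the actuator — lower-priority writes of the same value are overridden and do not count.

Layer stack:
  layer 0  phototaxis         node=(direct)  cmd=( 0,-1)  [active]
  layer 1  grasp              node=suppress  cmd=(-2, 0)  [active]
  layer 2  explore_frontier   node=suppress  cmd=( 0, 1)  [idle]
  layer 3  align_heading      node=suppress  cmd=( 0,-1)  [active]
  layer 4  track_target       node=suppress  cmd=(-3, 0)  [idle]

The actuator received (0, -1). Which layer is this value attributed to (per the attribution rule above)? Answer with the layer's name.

layer 0 (phototaxis) active — direct: (0, -1)
layer 1 (grasp) active — suppresses: (-2, 0)
layer 2 (explore_frontier) idle — unchanged: (-2, 0)
layer 3 (align_heading) active — suppresses: (0, -1)
layer 4 (track_target) idle — unchanged: (0, -1)
→ actuator (0, -1)
last writer: layer 3 = align_heading

align_heading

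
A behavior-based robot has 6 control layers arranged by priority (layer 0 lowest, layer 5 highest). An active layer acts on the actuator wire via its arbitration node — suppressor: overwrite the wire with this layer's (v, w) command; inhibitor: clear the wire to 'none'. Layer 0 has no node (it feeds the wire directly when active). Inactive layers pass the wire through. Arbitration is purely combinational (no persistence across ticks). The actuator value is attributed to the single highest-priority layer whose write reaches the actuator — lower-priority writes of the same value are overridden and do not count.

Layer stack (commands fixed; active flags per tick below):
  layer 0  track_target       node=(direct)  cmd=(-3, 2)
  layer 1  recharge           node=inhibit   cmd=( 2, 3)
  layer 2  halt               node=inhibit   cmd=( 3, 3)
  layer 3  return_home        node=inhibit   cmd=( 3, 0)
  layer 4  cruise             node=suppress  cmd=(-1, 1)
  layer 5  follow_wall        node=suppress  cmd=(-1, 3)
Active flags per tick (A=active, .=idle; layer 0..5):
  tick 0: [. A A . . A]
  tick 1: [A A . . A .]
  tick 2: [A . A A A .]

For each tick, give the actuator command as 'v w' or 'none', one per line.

tick 0:
  layer 0 (track_target) idle — none
  layer 1 (recharge) active — inhibits: none
  layer 2 (halt) active — inhibits: none
  layer 3 (return_home) idle — unchanged: none
  layer 4 (cruise) idle — unchanged: none
  layer 5 (follow_wall) active — suppresses: (-1, 3)
  → actuator (-1, 3)
tick 1:
  layer 0 (track_target) active — direct: (-3, 2)
  layer 1 (recharge) active — inhibits: none
  layer 2 (halt) idle — unchanged: none
  layer 3 (return_home) idle — unchanged: none
  layer 4 (cruise) active — suppresses: (-1, 1)
  layer 5 (follow_wall) idle — unchanged: (-1, 1)
  → actuator (-1, 1)
tick 2:
  layer 0 (track_target) active — direct: (-3, 2)
  layer 1 (recharge) idle — unchanged: (-3, 2)
  layer 2 (halt) active — inhibits: none
  layer 3 (return_home) active — inhibits: none
  layer 4 (cruise) active — suppresses: (-1, 1)
  layer 5 (follow_wall) idle — unchanged: (-1, 1)
  → actuator (-1, 1)

-1 3
-1 1
-1 1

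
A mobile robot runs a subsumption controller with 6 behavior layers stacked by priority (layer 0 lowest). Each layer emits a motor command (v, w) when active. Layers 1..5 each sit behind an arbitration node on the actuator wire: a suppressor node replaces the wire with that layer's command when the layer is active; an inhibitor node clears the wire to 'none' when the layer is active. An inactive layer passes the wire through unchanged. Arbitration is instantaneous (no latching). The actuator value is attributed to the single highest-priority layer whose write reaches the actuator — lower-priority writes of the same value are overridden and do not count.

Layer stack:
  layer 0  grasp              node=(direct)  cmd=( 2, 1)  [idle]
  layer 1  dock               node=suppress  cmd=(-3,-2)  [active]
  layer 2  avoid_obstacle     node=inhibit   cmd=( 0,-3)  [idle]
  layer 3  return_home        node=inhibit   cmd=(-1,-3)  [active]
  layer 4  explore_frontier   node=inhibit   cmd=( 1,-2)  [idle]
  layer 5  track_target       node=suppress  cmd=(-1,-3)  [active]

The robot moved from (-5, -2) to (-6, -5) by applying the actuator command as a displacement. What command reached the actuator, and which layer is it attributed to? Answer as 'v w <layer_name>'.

-1 -3 track_target

displacement = (-6, -5) − (-5, -2) = (-1, -3)
[0] grasp off; wire := none
[1] dock on (suppress); wire := (-3, -2)
[2] avoid_obstacle off; pass (-3, -2)
[3] return_home on (inhibit); wire := none
[4] explore_frontier off; pass none
[5] track_target on (suppress); wire := (-1, -3)
output (-1, -3) — from layer 5 (track_target)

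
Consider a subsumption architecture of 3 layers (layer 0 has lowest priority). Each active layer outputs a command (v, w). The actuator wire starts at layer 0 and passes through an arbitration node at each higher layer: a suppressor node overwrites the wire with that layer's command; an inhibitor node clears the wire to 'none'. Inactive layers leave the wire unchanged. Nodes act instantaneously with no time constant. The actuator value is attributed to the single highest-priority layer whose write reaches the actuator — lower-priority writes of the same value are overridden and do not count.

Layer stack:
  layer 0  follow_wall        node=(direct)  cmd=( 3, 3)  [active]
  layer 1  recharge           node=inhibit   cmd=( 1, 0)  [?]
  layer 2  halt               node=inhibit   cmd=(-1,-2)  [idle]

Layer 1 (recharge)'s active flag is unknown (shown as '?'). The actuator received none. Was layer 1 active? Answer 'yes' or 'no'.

If layer 1 is active=yes:
  actuator would be none
If layer 1 is active=no:
  actuator would be (3, 3)
Observed none, so layer 1 was active.

yes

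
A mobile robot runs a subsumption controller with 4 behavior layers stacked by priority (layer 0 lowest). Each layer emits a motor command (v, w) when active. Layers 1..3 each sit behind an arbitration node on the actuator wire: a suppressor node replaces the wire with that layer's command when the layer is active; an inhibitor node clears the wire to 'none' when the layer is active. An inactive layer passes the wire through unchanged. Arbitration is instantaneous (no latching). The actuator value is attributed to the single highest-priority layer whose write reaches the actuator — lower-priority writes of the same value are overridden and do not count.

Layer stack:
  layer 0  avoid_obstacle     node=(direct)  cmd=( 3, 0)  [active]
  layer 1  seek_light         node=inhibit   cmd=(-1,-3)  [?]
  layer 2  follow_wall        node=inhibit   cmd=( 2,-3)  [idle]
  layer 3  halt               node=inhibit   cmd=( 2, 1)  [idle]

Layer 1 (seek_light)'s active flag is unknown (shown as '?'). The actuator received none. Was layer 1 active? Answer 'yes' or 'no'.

If layer 1 is active=yes:
  actuator would be none
If layer 1 is active=no:
  actuator would be (3, 0)
Observed none, so layer 1 was active.

yes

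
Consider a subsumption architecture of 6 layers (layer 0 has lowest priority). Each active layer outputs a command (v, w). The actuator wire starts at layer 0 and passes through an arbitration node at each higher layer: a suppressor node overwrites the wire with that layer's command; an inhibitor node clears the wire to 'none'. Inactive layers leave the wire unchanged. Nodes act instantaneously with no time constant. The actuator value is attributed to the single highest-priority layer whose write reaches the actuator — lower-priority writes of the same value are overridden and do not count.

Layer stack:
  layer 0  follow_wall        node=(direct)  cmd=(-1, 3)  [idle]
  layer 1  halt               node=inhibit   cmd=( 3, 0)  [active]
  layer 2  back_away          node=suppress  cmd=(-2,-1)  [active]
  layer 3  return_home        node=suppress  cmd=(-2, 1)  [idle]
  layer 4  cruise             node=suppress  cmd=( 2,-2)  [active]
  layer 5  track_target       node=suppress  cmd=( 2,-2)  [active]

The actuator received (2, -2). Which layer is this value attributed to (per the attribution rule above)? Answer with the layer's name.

L0 follow_wall: idle → wire = none
L1 halt: active, inhibitor → wire = none
L2 back_away: active, suppressor → wire = (-2, -1)
L3 return_home: idle → wire stays (-2, -1)
L4 cruise: active, suppressor → wire = (2, -2)
L5 track_target: active, suppressor → wire = (2, -2)
actuator = (2, -2)
last writer: layer 5 = track_target

track_target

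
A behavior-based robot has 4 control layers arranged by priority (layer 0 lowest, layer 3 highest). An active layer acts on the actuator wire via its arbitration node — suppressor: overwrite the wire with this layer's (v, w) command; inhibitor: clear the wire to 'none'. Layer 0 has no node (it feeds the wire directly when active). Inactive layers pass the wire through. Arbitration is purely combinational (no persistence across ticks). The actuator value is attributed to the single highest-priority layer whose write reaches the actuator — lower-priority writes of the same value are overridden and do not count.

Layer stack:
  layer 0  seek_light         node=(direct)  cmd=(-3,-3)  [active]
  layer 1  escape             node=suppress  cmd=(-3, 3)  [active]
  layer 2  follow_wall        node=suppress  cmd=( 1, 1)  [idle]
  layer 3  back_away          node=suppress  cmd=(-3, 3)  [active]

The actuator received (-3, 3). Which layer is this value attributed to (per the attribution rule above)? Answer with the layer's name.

back_away

[0] seek_light on; wire := (-3, -3)
[1] escape on (suppress); wire := (-3, 3)
[2] follow_wall off; pass (-3, 3)
[3] back_away on (suppress); wire := (-3, 3)
output (-3, 3)
last writer: layer 3 = back_away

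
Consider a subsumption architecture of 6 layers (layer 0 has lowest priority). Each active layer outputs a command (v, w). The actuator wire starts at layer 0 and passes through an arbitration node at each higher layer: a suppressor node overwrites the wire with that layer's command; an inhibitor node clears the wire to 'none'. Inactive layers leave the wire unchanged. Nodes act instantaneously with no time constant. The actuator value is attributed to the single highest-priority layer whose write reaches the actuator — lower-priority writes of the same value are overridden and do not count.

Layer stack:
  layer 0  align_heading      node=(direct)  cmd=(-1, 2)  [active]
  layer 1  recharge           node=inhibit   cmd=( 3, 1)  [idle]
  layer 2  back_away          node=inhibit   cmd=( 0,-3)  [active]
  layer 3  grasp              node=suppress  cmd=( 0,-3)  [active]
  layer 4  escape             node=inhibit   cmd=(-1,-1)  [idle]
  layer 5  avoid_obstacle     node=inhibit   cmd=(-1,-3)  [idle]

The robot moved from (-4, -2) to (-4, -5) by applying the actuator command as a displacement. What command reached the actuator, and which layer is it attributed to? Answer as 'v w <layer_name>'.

displacement = (-4, -5) − (-4, -2) = (0, -3)
layer 0 (align_heading) active — direct: (-1, 2)
layer 1 (recharge) idle — unchanged: (-1, 2)
layer 2 (back_away) active — inhibits: none
layer 3 (grasp) active — suppresses: (0, -3)
layer 4 (escape) idle — unchanged: (0, -3)
layer 5 (avoid_obstacle) idle — unchanged: (0, -3)
→ actuator (0, -3) — from layer 3 (grasp)

0 -3 grasp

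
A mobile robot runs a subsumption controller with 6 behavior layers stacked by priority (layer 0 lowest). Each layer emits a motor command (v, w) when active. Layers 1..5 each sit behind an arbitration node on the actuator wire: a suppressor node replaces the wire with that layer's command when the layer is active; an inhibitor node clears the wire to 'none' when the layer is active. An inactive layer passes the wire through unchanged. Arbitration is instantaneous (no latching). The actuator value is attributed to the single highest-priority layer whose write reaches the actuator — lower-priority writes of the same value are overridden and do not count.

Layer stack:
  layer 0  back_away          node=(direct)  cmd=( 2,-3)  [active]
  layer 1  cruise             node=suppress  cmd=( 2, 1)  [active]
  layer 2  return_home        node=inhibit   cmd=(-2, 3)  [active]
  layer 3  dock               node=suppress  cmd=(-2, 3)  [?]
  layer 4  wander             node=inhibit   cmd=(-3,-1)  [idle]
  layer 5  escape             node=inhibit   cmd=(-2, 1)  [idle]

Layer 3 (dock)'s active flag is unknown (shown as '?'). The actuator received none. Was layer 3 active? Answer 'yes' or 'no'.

If layer 3 is active=yes:
  actuator would be (-2, 3)
If layer 3 is active=no:
  actuator would be none
Observed none, so layer 3 was idle.

no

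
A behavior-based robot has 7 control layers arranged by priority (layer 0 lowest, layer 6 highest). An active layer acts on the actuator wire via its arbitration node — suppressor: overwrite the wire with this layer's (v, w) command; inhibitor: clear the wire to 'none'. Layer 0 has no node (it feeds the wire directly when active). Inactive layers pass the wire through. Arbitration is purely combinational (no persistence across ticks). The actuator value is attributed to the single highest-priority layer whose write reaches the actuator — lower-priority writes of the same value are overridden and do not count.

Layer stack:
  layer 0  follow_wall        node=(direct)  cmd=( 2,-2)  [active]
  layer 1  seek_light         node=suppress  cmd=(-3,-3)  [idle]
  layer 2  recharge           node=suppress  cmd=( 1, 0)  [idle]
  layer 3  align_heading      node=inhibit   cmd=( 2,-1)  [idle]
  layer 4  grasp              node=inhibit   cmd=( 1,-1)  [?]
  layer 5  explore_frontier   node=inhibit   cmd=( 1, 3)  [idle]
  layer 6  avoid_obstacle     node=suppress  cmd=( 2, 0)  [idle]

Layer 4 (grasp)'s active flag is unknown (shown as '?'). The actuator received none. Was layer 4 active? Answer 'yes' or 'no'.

If layer 4 is active=yes:
  actuator would be none
If layer 4 is active=no:
  actuator would be (2, -2)
Observed none, so layer 4 was active.

yes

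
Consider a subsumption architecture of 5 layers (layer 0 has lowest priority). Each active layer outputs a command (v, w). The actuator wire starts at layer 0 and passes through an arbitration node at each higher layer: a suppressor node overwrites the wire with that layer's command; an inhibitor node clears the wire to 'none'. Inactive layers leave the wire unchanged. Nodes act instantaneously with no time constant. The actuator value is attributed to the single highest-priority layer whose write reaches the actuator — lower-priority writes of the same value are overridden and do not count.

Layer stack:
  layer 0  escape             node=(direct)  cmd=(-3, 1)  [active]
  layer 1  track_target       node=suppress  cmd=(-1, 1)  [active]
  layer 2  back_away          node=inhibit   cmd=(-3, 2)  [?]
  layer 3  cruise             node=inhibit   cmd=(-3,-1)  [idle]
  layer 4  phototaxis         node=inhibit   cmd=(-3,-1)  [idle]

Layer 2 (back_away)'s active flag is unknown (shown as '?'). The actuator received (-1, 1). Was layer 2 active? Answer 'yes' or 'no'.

If layer 2 is active=yes:
  actuator would be none
If layer 2 is active=no:
  actuator would be (-1, 1)
Observed (-1, 1), so layer 2 was idle.

no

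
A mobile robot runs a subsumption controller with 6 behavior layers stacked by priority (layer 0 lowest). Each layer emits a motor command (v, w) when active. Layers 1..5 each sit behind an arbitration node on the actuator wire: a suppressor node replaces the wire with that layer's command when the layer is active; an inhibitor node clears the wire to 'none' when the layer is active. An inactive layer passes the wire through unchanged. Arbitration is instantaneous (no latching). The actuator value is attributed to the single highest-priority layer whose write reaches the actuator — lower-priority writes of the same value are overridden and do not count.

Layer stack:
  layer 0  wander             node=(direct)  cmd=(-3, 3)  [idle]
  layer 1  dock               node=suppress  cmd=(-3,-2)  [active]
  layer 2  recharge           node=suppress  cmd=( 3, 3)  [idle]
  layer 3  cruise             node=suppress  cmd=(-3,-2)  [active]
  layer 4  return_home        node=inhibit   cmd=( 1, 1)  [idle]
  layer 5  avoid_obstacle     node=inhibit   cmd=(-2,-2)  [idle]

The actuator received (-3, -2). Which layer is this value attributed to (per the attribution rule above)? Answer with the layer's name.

[0] wander off; wire := none
[1] dock on (suppress); wire := (-3, -2)
[2] recharge off; pass (-3, -2)
[3] cruise on (suppress); wire := (-3, -2)
[4] return_home off; pass (-3, -2)
[5] avoid_obstacle off; pass (-3, -2)
output (-3, -2)
last writer: layer 3 = cruise

cruise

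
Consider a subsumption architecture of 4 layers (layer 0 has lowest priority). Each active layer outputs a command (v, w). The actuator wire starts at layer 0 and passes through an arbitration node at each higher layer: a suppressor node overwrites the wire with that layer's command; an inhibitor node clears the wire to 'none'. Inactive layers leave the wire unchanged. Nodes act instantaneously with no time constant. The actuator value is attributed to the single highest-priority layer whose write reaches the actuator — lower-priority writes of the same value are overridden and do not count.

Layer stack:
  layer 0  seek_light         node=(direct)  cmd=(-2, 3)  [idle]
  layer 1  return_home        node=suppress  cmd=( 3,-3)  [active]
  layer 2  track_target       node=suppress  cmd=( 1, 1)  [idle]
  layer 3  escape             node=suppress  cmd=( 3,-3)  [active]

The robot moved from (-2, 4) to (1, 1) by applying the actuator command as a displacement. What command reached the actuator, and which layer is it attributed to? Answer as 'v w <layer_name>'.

displacement = (1, 1) − (-2, 4) = (3, -3)
L0 seek_light: idle → wire = none
L1 return_home: active, suppressor → wire = (3, -3)
L2 track_target: idle → wire stays (3, -3)
L3 escape: active, suppressor → wire = (3, -3)
actuator = (3, -3) — from layer 3 (escape)

3 -3 escape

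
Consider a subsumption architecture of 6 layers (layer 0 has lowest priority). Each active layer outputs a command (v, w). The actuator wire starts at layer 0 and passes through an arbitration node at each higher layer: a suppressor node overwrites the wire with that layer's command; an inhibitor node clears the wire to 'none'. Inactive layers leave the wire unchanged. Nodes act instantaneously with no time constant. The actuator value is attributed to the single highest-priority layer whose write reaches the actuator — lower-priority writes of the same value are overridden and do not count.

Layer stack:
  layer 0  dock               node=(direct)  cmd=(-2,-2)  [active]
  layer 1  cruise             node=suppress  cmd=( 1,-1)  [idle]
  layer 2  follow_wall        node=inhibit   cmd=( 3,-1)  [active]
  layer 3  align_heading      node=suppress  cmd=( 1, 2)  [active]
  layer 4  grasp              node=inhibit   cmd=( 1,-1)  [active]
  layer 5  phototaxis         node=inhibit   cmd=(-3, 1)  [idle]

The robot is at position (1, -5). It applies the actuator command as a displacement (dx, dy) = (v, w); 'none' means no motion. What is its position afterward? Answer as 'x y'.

layer 0 (dock) active — direct: (-2, -2)
layer 1 (cruise) idle — unchanged: (-2, -2)
layer 2 (follow_wall) active — inhibits: none
layer 3 (align_heading) active — suppresses: (1, 2)
layer 4 (grasp) active — inhibits: none
layer 5 (phototaxis) idle — unchanged: none
→ actuator none
position: (1, -5) + none = (1, -5)

1 -5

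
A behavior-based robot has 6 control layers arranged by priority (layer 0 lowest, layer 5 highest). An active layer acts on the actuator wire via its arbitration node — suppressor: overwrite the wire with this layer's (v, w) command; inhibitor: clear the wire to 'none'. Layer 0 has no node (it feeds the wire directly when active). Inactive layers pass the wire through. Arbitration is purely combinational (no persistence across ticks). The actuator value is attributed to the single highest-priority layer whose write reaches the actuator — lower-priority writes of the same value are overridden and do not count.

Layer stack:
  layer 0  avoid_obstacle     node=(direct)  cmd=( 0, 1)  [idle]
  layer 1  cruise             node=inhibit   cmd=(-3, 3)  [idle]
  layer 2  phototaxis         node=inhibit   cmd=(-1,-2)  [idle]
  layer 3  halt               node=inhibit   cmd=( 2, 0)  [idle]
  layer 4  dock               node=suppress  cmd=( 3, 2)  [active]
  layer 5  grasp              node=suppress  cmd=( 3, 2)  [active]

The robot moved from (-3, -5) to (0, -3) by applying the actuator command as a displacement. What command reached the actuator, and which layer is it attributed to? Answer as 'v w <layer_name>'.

displacement = (0, -3) − (-3, -5) = (3, 2)
L0 avoid_obstacle: idle → wire = none
L1 cruise: idle → wire stays none
L2 phototaxis: idle → wire stays none
L3 halt: idle → wire stays none
L4 dock: active, suppressor → wire = (3, 2)
L5 grasp: active, suppressor → wire = (3, 2)
actuator = (3, 2) — from layer 5 (grasp)

3 2 grasp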